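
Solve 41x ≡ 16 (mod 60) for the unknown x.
x ≡ 56 (mod 60)

gcd(41, 60) = 1, which divides 16, so solutions exist.
Find 41^(-1) mod 60 by the extended Euclidean algorithm:
60 = 1 × 41 + 19  ⟹  19 = (1)·60 + (-1)·41
41 = 2 × 19 + 3  ⟹  3 = (-2)·60 + (3)·41
19 = 6 × 3 + 1  ⟹  1 = (13)·60 + (-19)·41
So (-19)·41 ≡ 1 (mod 60), i.e. 41^(-1) ≡ -19 ≡ 41 (mod 60).
x ≡ 41 × 16 = 656 ≡ 56 (mod 60).
Check: 41 × 56 = 2296 ≡ 16 (mod 60).
Unique solution: x ≡ 56 (mod 60)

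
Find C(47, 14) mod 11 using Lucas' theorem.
4

Using Lucas' theorem:
Write n=47 and k=14 in base 11:
n in base 11: [4, 3]
k in base 11: [1, 3]
C(47,14) mod 11 = ∏ C(n_i, k_i) mod 11
Digit binomials (mod 11): C(4,1) = 4; C(3,3) = 1
Product: 4 × 1 = 4 ≡ 4 (mod 11)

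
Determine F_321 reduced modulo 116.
30

Matrix identity: Q^n = [[F_(n+1), F_n], [F_n, F_(n-1)]] with Q = [[1,1],[1,0]].
n = 321 = 101000001₂. Square-and-multiply, entries mod 116:
Q^1 = [[1,1],[1,0]]
Q^2 = (Q^1)² = [[2,1],[1,1]]
Q^5 = (Q^2)²·Q = [[8,5],[5,3]]
Q^10 = (Q^5)² = [[89,55],[55,34]]
Q^20 = (Q^10)² = [[42,37],[37,5]]
Q^40 = (Q^20)² = [[1,115],[115,2]]
Q^80 = (Q^40)² = [[2,113],[113,5]]
Q^160 = (Q^80)² = [[13,95],[95,34]]
Q^321 = (Q^160)²·Q = [[87,30],[30,57]]
F_321 mod 116 = Q^321[0][1] = 30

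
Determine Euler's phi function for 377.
336

377 = 13 × 29
φ(n) = n × ∏(1 - 1/p) for each prime p dividing n
φ(377) = 377 × (1 - 1/13) × (1 - 1/29) = 336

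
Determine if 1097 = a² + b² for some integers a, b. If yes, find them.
16² + 29² (a=16, b=29)

Factorization: 1097 = 1097
By Fermat: n is sum of two squares iff every prime p ≡ 3 (mod 4) appears to even power.
All primes ≡ 3 (mod 4) appear to even power.
Search a = 0, 1, 2, … for 1097 - a² a perfect square: first hit at a = 16: 1097 - 256 = 841 = 29².
1097 = 16² + 29² = 256 + 841 ✓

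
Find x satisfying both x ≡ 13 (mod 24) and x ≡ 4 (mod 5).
109

Using Chinese Remainder Theorem:
M = 24 × 5 = 120
M1 = 5, M2 = 24
y1 = 5^(-1) mod 24 = 5
y2 = 24^(-1) mod 5 = 4
x = (13×5×5 + 4×24×4) mod 120 = 109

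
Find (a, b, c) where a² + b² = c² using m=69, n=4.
(4745, 552, 4777)

Euclid's formula: a = m² - n², b = 2mn, c = m² + n²
m = 69, n = 4
a = 69² - 4² = 4761 - 16 = 4745
b = 2 × 69 × 4 = 552
c = 69² + 4² = 4761 + 16 = 4777
Verification: 4745² + 552² = 22515025 + 304704 = 22819729 = 4777² ✓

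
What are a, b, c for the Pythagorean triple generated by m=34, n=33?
(67, 2244, 2245)

Euclid's formula: a = m² - n², b = 2mn, c = m² + n²
m = 34, n = 33
a = 34² - 33² = 1156 - 1089 = 67
b = 2 × 34 × 33 = 2244
c = 34² + 33² = 1156 + 1089 = 2245
Verification: 67² + 2244² = 4489 + 5035536 = 5040025 = 2245² ✓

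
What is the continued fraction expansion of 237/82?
[2; 1, 8, 9]

Euclidean algorithm steps:
237 = 2 × 82 + 73
82 = 1 × 73 + 9
73 = 8 × 9 + 1
9 = 9 × 1 + 0
Continued fraction: [2; 1, 8, 9]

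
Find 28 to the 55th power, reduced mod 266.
28

Repeated squaring. Binary of 55 = 110111.
28^1 ≡ 28 (mod 266); 28^2 ≡ 252 (mod 266); 28^4 ≡ 196 (mod 266); 28^8 ≡ 112 (mod 266); 28^16 ≡ 42 (mod 266); 28^32 ≡ 168 (mod 266)
28^55 = 28^1 × 28^2 × 28^4 × 28^16 × 28^32 ≡ 28 (mod 266)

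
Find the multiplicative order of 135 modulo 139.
138

139 is prime, so ord(135) divides φ(139) = 138.
Divisors of 138: 1, 2, 3, 6, 23, 46, 69, 138.
Repeated squaring: 135^1 ≡ 135, 135^2 ≡ 16, 135^4 ≡ 117, 135^8 ≡ 67, 135^16 ≡ 41, 135^32 ≡ 13, 135^64 ≡ 30, 135^128 ≡ 66 (mod 139).
Test 135^d mod 139 for each divisor d in increasing order:
135^1 ≡ 135
135^2 ≡ 16
135^3 = 135^2·135^1 ≡ 75
135^6 = 135^4·135^2 ≡ 65
135^23 = 135^16·135^4·135^2·135^1 ≡ 43
135^46 = 135^32·135^8·135^4·135^2 ≡ 42
135^69 = 135^64·135^4·135^1 ≡ 138
135^138 = 135^128·135^8·135^2 ≡ 1  ← first divisor giving 1
The order is 138.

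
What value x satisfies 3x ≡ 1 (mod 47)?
16

gcd(3, 47) = 1, so the inverse exists.
Extended Euclidean algorithm on (47, 3):
47 = 15 × 3 + 2  ⟹  2 = (1)·47 + (-15)·3
3 = 1 × 2 + 1  ⟹  1 = (-1)·47 + (16)·3
So (16)·3 ≡ 1 (mod 47), i.e. 3^(-1) ≡ 16 (mod 47).
Check: 3 × 16 = 48 ≡ 1 (mod 47)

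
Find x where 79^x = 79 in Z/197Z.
1

Baby-step giant-step with step n = ⌈√197⌉ = 15.
Baby steps 79^j mod 197 (j:value) for j=0..14: 0:1, 1:79, 2:134, 3:145, 4:29, 5:124, 6:143, 7:68, 8:53, 9:50, 10:10, 11:2, 12:158, 13:71, 14:93.
h = 79 is already in the table at j=1, so x = 1.
Check: 79^1 ≡ 79 (mod 197).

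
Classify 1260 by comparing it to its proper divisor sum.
abundant

Proper divisors of 1260: sum = 1 + 2 + 3 + 4 + 5 + 6 + 7 + 9 + ... + 252 + 315 + 420 + 630 (35 divisors) = 3108
Since 3108 > 1260, 1260 is abundant.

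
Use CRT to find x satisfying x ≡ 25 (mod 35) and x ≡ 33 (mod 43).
1495

Using Chinese Remainder Theorem:
M = 35 × 43 = 1505
M1 = 43, M2 = 35
y1 = 43^(-1) mod 35 = 22
y2 = 35^(-1) mod 43 = 16
x = (25×43×22 + 33×35×16) mod 1505 = 1495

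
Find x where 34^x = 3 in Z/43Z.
11

Baby-step giant-step with step n = ⌈√43⌉ = 7.
Baby steps 34^j mod 43 (j:value) for j=0..6: 0:1, 1:34, 2:38, 3:2, 4:25, 5:33, 6:4.
Giant-step multiplier: 34^(-7) ≡ 34^(42-7) = 34^35 ≡ 37 (mod 43).
Giant steps γ_i = 3·37^i mod 43: γ_0=3, γ_1=25 (in table at j=4).
x = i·n + j = 1·7 + 4 = 11.
Check: 34^11 ≡ 3 (mod 43).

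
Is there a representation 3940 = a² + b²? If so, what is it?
24² + 58² (a=24, b=58)

Factorization: 3940 = 2^2 × 5 × 197
By Fermat: n is sum of two squares iff every prime p ≡ 3 (mod 4) appears to even power.
All primes ≡ 3 (mod 4) appear to even power.
Search a = 0, 1, 2, … for 3940 - a² a perfect square: first hit at a = 24: 3940 - 576 = 3364 = 58².
3940 = 24² + 58² = 576 + 3364 ✓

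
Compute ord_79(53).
78

79 is prime, so ord(53) divides φ(79) = 78.
Divisors of 78: 1, 2, 3, 6, 13, 26, 39, 78.
Repeated squaring: 53^1 ≡ 53, 53^2 ≡ 44, 53^4 ≡ 40, 53^8 ≡ 20, 53^16 ≡ 5, 53^32 ≡ 25, 53^64 ≡ 72 (mod 79).
Test 53^d mod 79 for each divisor d in increasing order:
53^1 ≡ 53
53^2 ≡ 44
53^3 = 53^2·53^1 ≡ 41
53^6 = 53^4·53^2 ≡ 22
53^13 = 53^8·53^4·53^1 ≡ 56
53^26 = 53^16·53^8·53^2 ≡ 55
53^39 = 53^32·53^4·53^2·53^1 ≡ 78
53^78 = 53^64·53^8·53^4·53^2 ≡ 1  ← first divisor giving 1
The order is 78.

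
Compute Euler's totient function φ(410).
160

410 = 2 × 5 × 41
φ(n) = n × ∏(1 - 1/p) for each prime p dividing n
φ(410) = 410 × (1 - 1/2) × (1 - 1/5) × (1 - 1/41) = 160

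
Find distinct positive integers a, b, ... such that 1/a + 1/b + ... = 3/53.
1/18 + 1/954

Greedy algorithm:
3/53: ceiling(53/3) = 18, use 1/18
1/954: ceiling(954/1) = 954, use 1/954
Result: 3/53 = 1/18 + 1/954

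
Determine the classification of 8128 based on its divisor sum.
perfect

Proper divisors of 8128: sum = 1 + 2 + 4 + 8 + 16 + 32 + 64 + 127 + 254 + 508 + 1016 + 2032 + 4064 = 8128
Since 8128 = 8128, 8128 is perfect.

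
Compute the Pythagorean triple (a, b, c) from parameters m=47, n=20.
(1809, 1880, 2609)

Euclid's formula: a = m² - n², b = 2mn, c = m² + n²
m = 47, n = 20
a = 47² - 20² = 2209 - 400 = 1809
b = 2 × 47 × 20 = 1880
c = 47² + 20² = 2209 + 400 = 2609
Verification: 1809² + 1880² = 3272481 + 3534400 = 6806881 = 2609² ✓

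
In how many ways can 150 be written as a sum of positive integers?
40853235313

p(n) counts ways to write n as a sum of positive integers (order ignored).
Euler's pentagonal recurrence: p(k) = p(k-1) + p(k-2) - p(k-5) - p(k-7) + p(k-12) + p(k-15) - ... (offsets j(3j∓1)/2, signs ++--, p(0)=1, p(<0)=0).
DP table for k = 0..149: p(0)=1, p(1)=1, p(2)=2, p(3)=3, p(4)=5, p(5)=7, p(6)=11, p(7)=15, p(8)=22, p(9)=30, p(10)=42, p(11)=56, p(12)=77, p(13)=101, p(14)=135, p(15)=176, p(16)=231, p(17)=297, p(18)=385, p(19)=490, p(20)=627, p(21)=792, p(22)=1002, p(23)=1255, p(24)=1575, p(25)=1958, p(26)=2436, p(27)=3010, p(28)=3718, p(29)=4565, p(30)=5604, p(31)=6842, p(32)=8349, p(33)=10143, p(34)=12310, p(35)=14883, p(36)=17977, p(37)=21637, p(38)=26015, p(39)=31185, p(40)=37338, p(41)=44583, p(42)=53174, p(43)=63261, p(44)=75175, p(45)=89134, p(46)=105558, p(47)=124754, p(48)=147273, p(49)=173525, p(50)=204226, p(51)=239943, p(52)=281589, p(53)=329931, p(54)=386155, p(55)=451276, p(56)=526823, p(57)=614154, p(58)=715220, p(59)=831820, p(60)=966467, p(61)=1121505, p(62)=1300156, p(63)=1505499, p(64)=1741630, p(65)=2012558, p(66)=2323520, p(67)=2679689, p(68)=3087735, p(69)=3554345, p(70)=4087968, p(71)=4697205, p(72)=5392783, p(73)=6185689, p(74)=7089500, p(75)=8118264, p(76)=9289091, p(77)=10619863, p(78)=12132164, p(79)=13848650, p(80)=15796476, p(81)=18004327, p(82)=20506255, p(83)=23338469, p(84)=26543660, p(85)=30167357, p(86)=34262962, p(87)=38887673, p(88)=44108109, p(89)=49995925, p(90)=56634173, p(91)=64112359, p(92)=72533807, p(93)=82010177, p(94)=92669720, p(95)=104651419, p(96)=118114304, p(97)=133230930, p(98)=150198136, p(99)=169229875, p(100)=190569292, p(101)=214481126, p(102)=241265379, p(103)=271248950, p(104)=304801365, p(105)=342325709, p(106)=384276336, p(107)=431149389, p(108)=483502844, p(109)=541946240, p(110)=607163746, p(111)=679903203, p(112)=761002156, p(113)=851376628, p(114)=952050665, p(115)=1064144451, p(116)=1188908248, p(117)=1327710076, p(118)=1482074143, p(119)=1653668665, p(120)=1844349560, p(121)=2056148051, p(122)=2291320912, p(123)=2552338241, p(124)=2841940500, p(125)=3163127352, p(126)=3519222692, p(127)=3913864295, p(128)=4351078600, p(129)=4835271870, p(130)=5371315400, p(131)=5964539504, p(132)=6620830889, p(133)=7346629512, p(134)=8149040695, p(135)=9035836076, p(136)=10015581680, p(137)=11097645016, p(138)=12292341831, p(139)=13610949895, p(140)=15065878135, p(141)=16670689208, p(142)=18440293320, p(143)=20390982757, p(144)=22540654445, p(145)=24908858009, p(146)=27517052599, p(147)=30388671978, p(148)=33549419497, p(149)=37027355200.
Final step: p(150) = p(149) + p(148) - p(145) - p(143) + p(138) + p(135) - p(128) - p(124) + p(115) + p(110) - p(99) - p(93) + p(80) + p(73) - p(58) - p(50) + p(33) + p(24) - p(5)
= 37027355200 + 33549419497 - 24908858009 - 20390982757 + 12292341831 + 9035836076 - 4351078600 - 2841940500 + 1064144451 + 607163746 - 169229875 - 82010177 + 15796476 + 6185689 - 715220 - 204226 + 10143 + 1575 - 7
= 40853235313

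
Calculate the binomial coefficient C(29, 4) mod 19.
1

Using Lucas' theorem:
Write n=29 and k=4 in base 19:
n in base 19: [1, 10]
k in base 19: [0, 4]
C(29,4) mod 19 = ∏ C(n_i, k_i) mod 19
Digit binomials (mod 19): C(1,0) = 1; C(10,4) = 210 ≡ 1
Product: 1 × 1 = 1 ≡ 1 (mod 19)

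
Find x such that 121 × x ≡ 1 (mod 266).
11

gcd(121, 266) = 1, so the inverse exists.
Extended Euclidean algorithm on (266, 121):
266 = 2 × 121 + 24  ⟹  24 = (1)·266 + (-2)·121
121 = 5 × 24 + 1  ⟹  1 = (-5)·266 + (11)·121
So (11)·121 ≡ 1 (mod 266), i.e. 121^(-1) ≡ 11 (mod 266).
Check: 121 × 11 = 1331 ≡ 1 (mod 266)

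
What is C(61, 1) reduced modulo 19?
4

Using Lucas' theorem:
Write n=61 and k=1 in base 19:
n in base 19: [3, 4]
k in base 19: [0, 1]
C(61,1) mod 19 = ∏ C(n_i, k_i) mod 19
Digit binomials (mod 19): C(3,0) = 1; C(4,1) = 4
Product: 1 × 4 = 4 ≡ 4 (mod 19)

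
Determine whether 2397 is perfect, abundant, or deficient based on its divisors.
deficient

Proper divisors of 2397: sum = 1 + 3 + 17 + 47 + 51 + 141 + 799 = 1059
Since 1059 < 2397, 2397 is deficient.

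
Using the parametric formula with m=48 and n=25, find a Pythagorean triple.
(1679, 2400, 2929)

Euclid's formula: a = m² - n², b = 2mn, c = m² + n²
m = 48, n = 25
a = 48² - 25² = 2304 - 625 = 1679
b = 2 × 48 × 25 = 2400
c = 48² + 25² = 2304 + 625 = 2929
Verification: 1679² + 2400² = 2819041 + 5760000 = 8579041 = 2929² ✓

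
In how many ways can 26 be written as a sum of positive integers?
2436

p(n) counts ways to write n as a sum of positive integers (order ignored).
Euler's pentagonal recurrence: p(k) = p(k-1) + p(k-2) - p(k-5) - p(k-7) + p(k-12) + p(k-15) - ... (offsets j(3j∓1)/2, signs ++--, p(0)=1, p(<0)=0).
DP table for k = 0..25: p(0)=1, p(1)=1, p(2)=2, p(3)=3, p(4)=5, p(5)=7, p(6)=11, p(7)=15, p(8)=22, p(9)=30, p(10)=42, p(11)=56, p(12)=77, p(13)=101, p(14)=135, p(15)=176, p(16)=231, p(17)=297, p(18)=385, p(19)=490, p(20)=627, p(21)=792, p(22)=1002, p(23)=1255, p(24)=1575, p(25)=1958.
Final step: p(26) = p(25) + p(24) - p(21) - p(19) + p(14) + p(11) - p(4) - p(0)
= 1958 + 1575 - 792 - 490 + 135 + 56 - 5 - 1
= 2436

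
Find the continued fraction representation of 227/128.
[1; 1, 3, 2, 2, 2, 2]

Euclidean algorithm steps:
227 = 1 × 128 + 99
128 = 1 × 99 + 29
99 = 3 × 29 + 12
29 = 2 × 12 + 5
12 = 2 × 5 + 2
5 = 2 × 2 + 1
2 = 2 × 1 + 0
Continued fraction: [1; 1, 3, 2, 2, 2, 2]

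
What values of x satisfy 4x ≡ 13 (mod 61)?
x ≡ 49 (mod 61)

gcd(4, 61) = 1, which divides 13, so solutions exist.
Find 4^(-1) mod 61 by the extended Euclidean algorithm:
61 = 15 × 4 + 1  ⟹  1 = (1)·61 + (-15)·4
So (-15)·4 ≡ 1 (mod 61), i.e. 4^(-1) ≡ -15 ≡ 46 (mod 61).
x ≡ 46 × 13 = 598 ≡ 49 (mod 61).
Check: 4 × 49 = 196 ≡ 13 (mod 61).
Unique solution: x ≡ 49 (mod 61)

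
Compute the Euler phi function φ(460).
176

460 = 2^2 × 5 × 23
φ(n) = n × ∏(1 - 1/p) for each prime p dividing n
φ(460) = 460 × (1 - 1/2) × (1 - 1/5) × (1 - 1/23) = 176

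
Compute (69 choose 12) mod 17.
0

Using Lucas' theorem:
Write n=69 and k=12 in base 17:
n in base 17: [4, 1]
k in base 17: [0, 12]
C(69,12) mod 17 = ∏ C(n_i, k_i) mod 17
Digit binomials (mod 17): C(4,0) = 1; C(1,12) = 0 (k_i > n_i)
Product: 1 × 0 = 0 ≡ 0 (mod 17)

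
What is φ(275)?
200

275 = 5^2 × 11
φ(n) = n × ∏(1 - 1/p) for each prime p dividing n
φ(275) = 275 × (1 - 1/5) × (1 - 1/11) = 200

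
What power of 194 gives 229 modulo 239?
153

Baby-step giant-step with step n = ⌈√239⌉ = 16.
Baby steps 194^j mod 239 (j:value) for j=0..15: 0:1, 1:194, 2:113, 3:173, 4:102, 5:190, 6:54, 7:199, 8:127, 9:21, 10:11, 11:222, 12:48, 13:230, 14:166, 15:178.
Giant-step multiplier: 194^(-16) ≡ 194^(238-16) = 194^222 ≡ 68 (mod 239).
Giant steps γ_i = 229·68^i mod 239: γ_0=229, γ_1=37, γ_2=126, γ_3=203, γ_4=181, γ_5=119, γ_6=205, γ_7=78, γ_8=46, γ_9=21 (in table at j=9).
x = i·n + j = 9·16 + 9 = 153.
Check: 194^153 ≡ 229 (mod 239).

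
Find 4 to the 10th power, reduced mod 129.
64

Repeated squaring. Binary of 10 = 1010.
4^1 ≡ 4 (mod 129); 4^2 ≡ 16 (mod 129); 4^4 ≡ 127 (mod 129); 4^8 ≡ 4 (mod 129)
4^10 = 4^2 × 4^8 ≡ 64 (mod 129)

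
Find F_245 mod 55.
5

Matrix identity: Q^n = [[F_(n+1), F_n], [F_n, F_(n-1)]] with Q = [[1,1],[1,0]].
n = 245 = 11110101₂. Square-and-multiply, entries mod 55:
Q^1 = [[1,1],[1,0]]
Q^3 = (Q^1)²·Q = [[3,2],[2,1]]
Q^7 = (Q^3)²·Q = [[21,13],[13,8]]
Q^15 = (Q^7)²·Q = [[52,5],[5,47]]
Q^30 = (Q^15)² = [[34,0],[0,34]]
Q^61 = (Q^30)²·Q = [[1,1],[1,0]]
Q^122 = (Q^61)² = [[2,1],[1,1]]
Q^245 = (Q^122)²·Q = [[8,5],[5,3]]
F_245 mod 55 = Q^245[0][1] = 5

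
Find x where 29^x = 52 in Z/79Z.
18

Baby-step giant-step with step n = ⌈√79⌉ = 9.
Baby steps 29^j mod 79 (j:value) for j=0..8: 0:1, 1:29, 2:51, 3:57, 4:73, 5:63, 6:10, 7:53, 8:36.
Giant-step multiplier: 29^(-9) ≡ 29^(78-9) = 29^69 ≡ 14 (mod 79).
Giant steps γ_i = 52·14^i mod 79: γ_0=52, γ_1=17, γ_2=1 (in table at j=0).
x = i·n + j = 2·9 + 0 = 18.
Check: 29^18 ≡ 52 (mod 79).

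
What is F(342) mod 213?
50

Matrix identity: Q^n = [[F_(n+1), F_n], [F_n, F_(n-1)]] with Q = [[1,1],[1,0]].
n = 342 = 101010110₂. Square-and-multiply, entries mod 213:
Q^1 = [[1,1],[1,0]]
Q^2 = (Q^1)² = [[2,1],[1,1]]
Q^5 = (Q^2)²·Q = [[8,5],[5,3]]
Q^10 = (Q^5)² = [[89,55],[55,34]]
Q^21 = (Q^10)²·Q = [[32,83],[83,162]]
Q^42 = (Q^21)² = [[32,127],[127,118]]
Q^85 = (Q^42)²·Q = [[206,113],[113,93]]
Q^171 = (Q^85)²·Q = [[171,38],[38,133]]
Q^342 = (Q^171)² = [[13,50],[50,176]]
F_342 mod 213 = Q^342[0][1] = 50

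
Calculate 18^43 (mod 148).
124

Repeated squaring. Binary of 43 = 101011.
18^1 ≡ 18 (mod 148); 18^2 ≡ 28 (mod 148); 18^4 ≡ 44 (mod 148); 18^8 ≡ 12 (mod 148); 18^16 ≡ 144 (mod 148); 18^32 ≡ 16 (mod 148)
18^43 = 18^1 × 18^2 × 18^8 × 18^32 ≡ 124 (mod 148)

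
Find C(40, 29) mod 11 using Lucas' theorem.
3

Using Lucas' theorem:
Write n=40 and k=29 in base 11:
n in base 11: [3, 7]
k in base 11: [2, 7]
C(40,29) mod 11 = ∏ C(n_i, k_i) mod 11
Digit binomials (mod 11): C(3,2) = 3; C(7,7) = 1
Product: 3 × 1 = 3 ≡ 3 (mod 11)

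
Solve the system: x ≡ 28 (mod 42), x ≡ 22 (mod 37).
910

Using Chinese Remainder Theorem:
M = 42 × 37 = 1554
M1 = 37, M2 = 42
y1 = 37^(-1) mod 42 = 25
y2 = 42^(-1) mod 37 = 15
x = (28×37×25 + 22×42×15) mod 1554 = 910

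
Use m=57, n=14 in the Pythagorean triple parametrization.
(3053, 1596, 3445)

Euclid's formula: a = m² - n², b = 2mn, c = m² + n²
m = 57, n = 14
a = 57² - 14² = 3249 - 196 = 3053
b = 2 × 57 × 14 = 1596
c = 57² + 14² = 3249 + 196 = 3445
Verification: 3053² + 1596² = 9320809 + 2547216 = 11868025 = 3445² ✓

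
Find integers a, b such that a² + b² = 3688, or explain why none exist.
18² + 58² (a=18, b=58)

Factorization: 3688 = 2^3 × 461
By Fermat: n is sum of two squares iff every prime p ≡ 3 (mod 4) appears to even power.
All primes ≡ 3 (mod 4) appear to even power.
Search a = 0, 1, 2, … for 3688 - a² a perfect square: first hit at a = 18: 3688 - 324 = 3364 = 58².
3688 = 18² + 58² = 324 + 3364 ✓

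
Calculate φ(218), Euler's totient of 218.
108

218 = 2 × 109
φ(n) = n × ∏(1 - 1/p) for each prime p dividing n
φ(218) = 218 × (1 - 1/2) × (1 - 1/109) = 108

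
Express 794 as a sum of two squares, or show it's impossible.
13² + 25² (a=13, b=25)

Factorization: 794 = 2 × 397
By Fermat: n is sum of two squares iff every prime p ≡ 3 (mod 4) appears to even power.
All primes ≡ 3 (mod 4) appear to even power.
Search a = 0, 1, 2, … for 794 - a² a perfect square: first hit at a = 13: 794 - 169 = 625 = 25².
794 = 13² + 25² = 169 + 625 ✓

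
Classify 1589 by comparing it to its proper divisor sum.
deficient

Proper divisors of 1589: sum = 1 + 7 + 227 = 235
Since 235 < 1589, 1589 is deficient.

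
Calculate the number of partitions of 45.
89134

p(n) counts ways to write n as a sum of positive integers (order ignored).
Euler's pentagonal recurrence: p(k) = p(k-1) + p(k-2) - p(k-5) - p(k-7) + p(k-12) + p(k-15) - ... (offsets j(3j∓1)/2, signs ++--, p(0)=1, p(<0)=0).
DP table for k = 0..44: p(0)=1, p(1)=1, p(2)=2, p(3)=3, p(4)=5, p(5)=7, p(6)=11, p(7)=15, p(8)=22, p(9)=30, p(10)=42, p(11)=56, p(12)=77, p(13)=101, p(14)=135, p(15)=176, p(16)=231, p(17)=297, p(18)=385, p(19)=490, p(20)=627, p(21)=792, p(22)=1002, p(23)=1255, p(24)=1575, p(25)=1958, p(26)=2436, p(27)=3010, p(28)=3718, p(29)=4565, p(30)=5604, p(31)=6842, p(32)=8349, p(33)=10143, p(34)=12310, p(35)=14883, p(36)=17977, p(37)=21637, p(38)=26015, p(39)=31185, p(40)=37338, p(41)=44583, p(42)=53174, p(43)=63261, p(44)=75175.
Final step: p(45) = p(44) + p(43) - p(40) - p(38) + p(33) + p(30) - p(23) - p(19) + p(10) + p(5)
= 75175 + 63261 - 37338 - 26015 + 10143 + 5604 - 1255 - 490 + 42 + 7
= 89134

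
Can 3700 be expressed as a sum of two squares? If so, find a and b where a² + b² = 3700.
10² + 60² (a=10, b=60)

Factorization: 3700 = 2^2 × 5^2 × 37
By Fermat: n is sum of two squares iff every prime p ≡ 3 (mod 4) appears to even power.
All primes ≡ 3 (mod 4) appear to even power.
Search a = 0, 1, 2, … for 3700 - a² a perfect square: first hit at a = 10: 3700 - 100 = 3600 = 60².
3700 = 10² + 60² = 100 + 3600 ✓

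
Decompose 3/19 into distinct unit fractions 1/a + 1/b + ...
1/7 + 1/67 + 1/8911

Greedy algorithm:
3/19: ceiling(19/3) = 7, use 1/7
2/133: ceiling(133/2) = 67, use 1/67
1/8911: ceiling(8911/1) = 8911, use 1/8911
Result: 3/19 = 1/7 + 1/67 + 1/8911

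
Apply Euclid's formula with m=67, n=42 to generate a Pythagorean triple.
(2725, 5628, 6253)

Euclid's formula: a = m² - n², b = 2mn, c = m² + n²
m = 67, n = 42
a = 67² - 42² = 4489 - 1764 = 2725
b = 2 × 67 × 42 = 5628
c = 67² + 42² = 4489 + 1764 = 6253
Verification: 2725² + 5628² = 7425625 + 31674384 = 39100009 = 6253² ✓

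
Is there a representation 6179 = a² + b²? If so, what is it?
Not possible

Factorization: 6179 = 37 × 167
By Fermat: n is sum of two squares iff every prime p ≡ 3 (mod 4) appears to even power.
Prime(s) ≡ 3 (mod 4) with odd exponent: [(167, 1)]
Therefore 6179 cannot be expressed as a² + b².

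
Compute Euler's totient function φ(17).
16

17 = 17
φ(n) = n × ∏(1 - 1/p) for each prime p dividing n
φ(17) = 17 × (1 - 1/17) = 16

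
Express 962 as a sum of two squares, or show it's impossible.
1² + 31² (a=1, b=31)

Factorization: 962 = 2 × 13 × 37
By Fermat: n is sum of two squares iff every prime p ≡ 3 (mod 4) appears to even power.
All primes ≡ 3 (mod 4) appear to even power.
Search a = 0, 1, 2, … for 962 - a² a perfect square: first hit at a = 1: 962 - 1 = 961 = 31².
962 = 1² + 31² = 1 + 961 ✓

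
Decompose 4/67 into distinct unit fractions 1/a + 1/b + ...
1/17 + 1/1139

Greedy algorithm:
4/67: ceiling(67/4) = 17, use 1/17
1/1139: ceiling(1139/1) = 1139, use 1/1139
Result: 4/67 = 1/17 + 1/1139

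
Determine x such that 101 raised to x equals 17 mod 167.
49

Baby-step giant-step with step n = ⌈√167⌉ = 13.
Baby steps 101^j mod 167 (j:value) for j=0..12: 0:1, 1:101, 2:14, 3:78, 4:29, 5:90, 6:72, 7:91, 8:6, 9:105, 10:84, 11:134, 12:7.
Giant-step multiplier: 101^(-13) ≡ 101^(166-13) = 101^153 ≡ 30 (mod 167).
Giant steps γ_i = 17·30^i mod 167: γ_0=17, γ_1=9, γ_2=103, γ_3=84 (in table at j=10).
x = i·n + j = 3·13 + 10 = 49.
Check: 101^49 ≡ 17 (mod 167).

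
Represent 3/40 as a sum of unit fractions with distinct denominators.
1/14 + 1/280

Greedy algorithm:
3/40: ceiling(40/3) = 14, use 1/14
1/280: ceiling(280/1) = 280, use 1/280
Result: 3/40 = 1/14 + 1/280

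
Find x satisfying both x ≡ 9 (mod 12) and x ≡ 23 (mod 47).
117

Using Chinese Remainder Theorem:
M = 12 × 47 = 564
M1 = 47, M2 = 12
y1 = 47^(-1) mod 12 = 11
y2 = 12^(-1) mod 47 = 4
x = (9×47×11 + 23×12×4) mod 564 = 117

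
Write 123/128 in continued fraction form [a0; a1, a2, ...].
[0; 1, 24, 1, 1, 2]

Euclidean algorithm steps:
123 = 0 × 128 + 123
128 = 1 × 123 + 5
123 = 24 × 5 + 3
5 = 1 × 3 + 2
3 = 1 × 2 + 1
2 = 2 × 1 + 0
Continued fraction: [0; 1, 24, 1, 1, 2]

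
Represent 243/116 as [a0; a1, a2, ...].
[2; 10, 1, 1, 5]

Euclidean algorithm steps:
243 = 2 × 116 + 11
116 = 10 × 11 + 6
11 = 1 × 6 + 5
6 = 1 × 5 + 1
5 = 5 × 1 + 0
Continued fraction: [2; 10, 1, 1, 5]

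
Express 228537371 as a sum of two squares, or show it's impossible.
Not possible

Factorization: 228537371 = 29 × 199^3
By Fermat: n is sum of two squares iff every prime p ≡ 3 (mod 4) appears to even power.
Prime(s) ≡ 3 (mod 4) with odd exponent: [(199, 3)]
Therefore 228537371 cannot be expressed as a² + b².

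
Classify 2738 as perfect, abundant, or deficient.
deficient

Proper divisors of 2738: sum = 1 + 2 + 37 + 74 + 1369 = 1483
Since 1483 < 2738, 2738 is deficient.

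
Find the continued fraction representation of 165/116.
[1; 2, 2, 1, 2, 1, 1, 2]

Euclidean algorithm steps:
165 = 1 × 116 + 49
116 = 2 × 49 + 18
49 = 2 × 18 + 13
18 = 1 × 13 + 5
13 = 2 × 5 + 3
5 = 1 × 3 + 2
3 = 1 × 2 + 1
2 = 2 × 1 + 0
Continued fraction: [1; 2, 2, 1, 2, 1, 1, 2]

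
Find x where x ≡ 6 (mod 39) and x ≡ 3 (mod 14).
45

Using Chinese Remainder Theorem:
M = 39 × 14 = 546
M1 = 14, M2 = 39
y1 = 14^(-1) mod 39 = 14
y2 = 39^(-1) mod 14 = 9
x = (6×14×14 + 3×39×9) mod 546 = 45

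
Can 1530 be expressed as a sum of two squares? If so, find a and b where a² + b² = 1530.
3² + 39² (a=3, b=39)

Factorization: 1530 = 2 × 3^2 × 5 × 17
By Fermat: n is sum of two squares iff every prime p ≡ 3 (mod 4) appears to even power.
All primes ≡ 3 (mod 4) appear to even power.
Search a = 0, 1, 2, … for 1530 - a² a perfect square: first hit at a = 3: 1530 - 9 = 1521 = 39².
1530 = 3² + 39² = 9 + 1521 ✓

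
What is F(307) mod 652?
25

Matrix identity: Q^n = [[F_(n+1), F_n], [F_n, F_(n-1)]] with Q = [[1,1],[1,0]].
n = 307 = 100110011₂. Square-and-multiply, entries mod 652:
Q^1 = [[1,1],[1,0]]
Q^2 = (Q^1)² = [[2,1],[1,1]]
Q^4 = (Q^2)² = [[5,3],[3,2]]
Q^9 = (Q^4)²·Q = [[55,34],[34,21]]
Q^19 = (Q^9)²·Q = [[245,269],[269,628]]
Q^38 = (Q^19)² = [[30,117],[117,565]]
Q^76 = (Q^38)² = [[245,503],[503,394]]
Q^153 = (Q^76)²·Q = [[55,74],[74,633]]
Q^307 = (Q^153)²·Q = [[81,25],[25,56]]
F_307 mod 652 = Q^307[0][1] = 25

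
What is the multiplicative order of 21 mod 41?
20

41 is prime, so ord(21) divides φ(41) = 40.
Divisors of 40: 1, 2, 4, 5, 8, 10, 20, 40.
Repeated squaring: 21^1 ≡ 21, 21^2 ≡ 31, 21^4 ≡ 18, 21^8 ≡ 37, 21^16 ≡ 16, 21^32 ≡ 10 (mod 41).
Test 21^d mod 41 for each divisor d in increasing order:
21^1 ≡ 21
21^2 ≡ 31
21^4 ≡ 18
21^5 = 21^4·21^1 ≡ 9
21^8 ≡ 37
21^10 = 21^8·21^2 ≡ 40
21^20 = 21^16·21^4 ≡ 1  ← first divisor giving 1
The order is 20.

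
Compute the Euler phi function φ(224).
96

224 = 2^5 × 7
φ(n) = n × ∏(1 - 1/p) for each prime p dividing n
φ(224) = 224 × (1 - 1/2) × (1 - 1/7) = 96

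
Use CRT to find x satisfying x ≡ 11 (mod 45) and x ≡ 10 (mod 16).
506

Using Chinese Remainder Theorem:
M = 45 × 16 = 720
M1 = 16, M2 = 45
y1 = 16^(-1) mod 45 = 31
y2 = 45^(-1) mod 16 = 5
x = (11×16×31 + 10×45×5) mod 720 = 506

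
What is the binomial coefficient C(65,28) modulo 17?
4

Using Lucas' theorem:
Write n=65 and k=28 in base 17:
n in base 17: [3, 14]
k in base 17: [1, 11]
C(65,28) mod 17 = ∏ C(n_i, k_i) mod 17
Digit binomials (mod 17): C(3,1) = 3; C(14,11) = 364 ≡ 7
Product: 3 × 7 = 21 ≡ 4 (mod 17)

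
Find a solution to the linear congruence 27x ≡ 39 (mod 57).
x ≡ 12 (mod 19)

gcd(27, 57) = 3, which divides 39, so solutions exist.
Divide through by 3: 9x ≡ 13 (mod 19).
Find 9^(-1) mod 19 by the extended Euclidean algorithm:
19 = 2 × 9 + 1  ⟹  1 = (1)·19 + (-2)·9
So (-2)·9 ≡ 1 (mod 19), i.e. 9^(-1) ≡ -2 ≡ 17 (mod 19).
x ≡ 17 × 13 = 221 ≡ 12 (mod 19).
Check: 27 × 12 = 324 ≡ 39 (mod 57).
x ≡ 12 (mod 19), giving 3 solutions mod 57.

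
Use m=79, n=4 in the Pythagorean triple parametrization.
(6225, 632, 6257)

Euclid's formula: a = m² - n², b = 2mn, c = m² + n²
m = 79, n = 4
a = 79² - 4² = 6241 - 16 = 6225
b = 2 × 79 × 4 = 632
c = 79² + 4² = 6241 + 16 = 6257
Verification: 6225² + 632² = 38750625 + 399424 = 39150049 = 6257² ✓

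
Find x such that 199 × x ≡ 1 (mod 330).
199

gcd(199, 330) = 1, so the inverse exists.
Extended Euclidean algorithm on (330, 199):
330 = 1 × 199 + 131  ⟹  131 = (1)·330 + (-1)·199
199 = 1 × 131 + 68  ⟹  68 = (-1)·330 + (2)·199
131 = 1 × 68 + 63  ⟹  63 = (2)·330 + (-3)·199
68 = 1 × 63 + 5  ⟹  5 = (-3)·330 + (5)·199
63 = 12 × 5 + 3  ⟹  3 = (38)·330 + (-63)·199
5 = 1 × 3 + 2  ⟹  2 = (-41)·330 + (68)·199
3 = 1 × 2 + 1  ⟹  1 = (79)·330 + (-131)·199
So (-131)·199 ≡ 1 (mod 330), i.e. 199^(-1) ≡ -131 ≡ 199 (mod 330).
Check: 199 × 199 = 39601 ≡ 1 (mod 330)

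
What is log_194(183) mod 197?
147

Baby-step giant-step with step n = ⌈√197⌉ = 15.
Baby steps 194^j mod 197 (j:value) for j=0..14: 0:1, 1:194, 2:9, 3:170, 4:81, 5:151, 6:138, 7:177, 8:60, 9:17, 10:146, 11:153, 12:132, 13:195, 14:6.
Giant-step multiplier: 194^(-15) ≡ 194^(196-15) = 194^181 ≡ 186 (mod 197).
Giant steps γ_i = 183·186^i mod 197: γ_0=183, γ_1=154, γ_2=79, γ_3=116, γ_4=103, γ_5=49, γ_6=52, γ_7=19, γ_8=185, γ_9=132 (in table at j=12).
x = i·n + j = 9·15 + 12 = 147.
Check: 194^147 ≡ 183 (mod 197).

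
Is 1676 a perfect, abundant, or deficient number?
deficient

Proper divisors of 1676: sum = 1 + 2 + 4 + 419 + 838 = 1264
Since 1264 < 1676, 1676 is deficient.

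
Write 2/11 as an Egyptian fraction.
1/6 + 1/66

Greedy algorithm:
2/11: ceiling(11/2) = 6, use 1/6
1/66: ceiling(66/1) = 66, use 1/66
Result: 2/11 = 1/6 + 1/66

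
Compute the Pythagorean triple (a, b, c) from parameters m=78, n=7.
(6035, 1092, 6133)

Euclid's formula: a = m² - n², b = 2mn, c = m² + n²
m = 78, n = 7
a = 78² - 7² = 6084 - 49 = 6035
b = 2 × 78 × 7 = 1092
c = 78² + 7² = 6084 + 49 = 6133
Verification: 6035² + 1092² = 36421225 + 1192464 = 37613689 = 6133² ✓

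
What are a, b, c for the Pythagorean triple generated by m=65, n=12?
(4081, 1560, 4369)

Euclid's formula: a = m² - n², b = 2mn, c = m² + n²
m = 65, n = 12
a = 65² - 12² = 4225 - 144 = 4081
b = 2 × 65 × 12 = 1560
c = 65² + 12² = 4225 + 144 = 4369
Verification: 4081² + 1560² = 16654561 + 2433600 = 19088161 = 4369² ✓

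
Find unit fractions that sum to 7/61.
1/9 + 1/275 + 1/150975

Greedy algorithm:
7/61: ceiling(61/7) = 9, use 1/9
2/549: ceiling(549/2) = 275, use 1/275
1/150975: ceiling(150975/1) = 150975, use 1/150975
Result: 7/61 = 1/9 + 1/275 + 1/150975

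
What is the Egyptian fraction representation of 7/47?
1/7 + 1/165 + 1/54285

Greedy algorithm:
7/47: ceiling(47/7) = 7, use 1/7
2/329: ceiling(329/2) = 165, use 1/165
1/54285: ceiling(54285/1) = 54285, use 1/54285
Result: 7/47 = 1/7 + 1/165 + 1/54285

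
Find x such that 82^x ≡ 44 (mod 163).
113

Baby-step giant-step with step n = ⌈√163⌉ = 13.
Baby steps 82^j mod 163 (j:value) for j=0..12: 0:1, 1:82, 2:41, 3:102, 4:51, 5:107, 6:135, 7:149, 8:156, 9:78, 10:39, 11:101, 12:132.
Giant-step multiplier: 82^(-13) ≡ 82^(162-13) = 82^149 ≡ 42 (mod 163).
Giant steps γ_i = 44·42^i mod 163: γ_0=44, γ_1=55, γ_2=28, γ_3=35, γ_4=3, γ_5=126, γ_6=76, γ_7=95, γ_8=78 (in table at j=9).
x = i·n + j = 8·13 + 9 = 113.
Check: 82^113 ≡ 44 (mod 163).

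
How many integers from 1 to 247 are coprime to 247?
216

247 = 13 × 19
φ(n) = n × ∏(1 - 1/p) for each prime p dividing n
φ(247) = 247 × (1 - 1/13) × (1 - 1/19) = 216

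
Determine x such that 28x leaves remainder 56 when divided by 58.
x ≡ 2 (mod 29)

gcd(28, 58) = 2, which divides 56, so solutions exist.
Divide through by 2: 14x ≡ 28 (mod 29).
Find 14^(-1) mod 29 by the extended Euclidean algorithm:
29 = 2 × 14 + 1  ⟹  1 = (1)·29 + (-2)·14
So (-2)·14 ≡ 1 (mod 29), i.e. 14^(-1) ≡ -2 ≡ 27 (mod 29).
x ≡ 27 × 28 = 756 ≡ 2 (mod 29).
Check: 28 × 2 = 56 ≡ 56 (mod 58).
x ≡ 2 (mod 29), giving 2 solutions mod 58.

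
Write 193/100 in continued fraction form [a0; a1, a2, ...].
[1; 1, 13, 3, 2]

Euclidean algorithm steps:
193 = 1 × 100 + 93
100 = 1 × 93 + 7
93 = 13 × 7 + 2
7 = 3 × 2 + 1
2 = 2 × 1 + 0
Continued fraction: [1; 1, 13, 3, 2]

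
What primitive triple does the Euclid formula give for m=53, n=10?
(2709, 1060, 2909)

Euclid's formula: a = m² - n², b = 2mn, c = m² + n²
m = 53, n = 10
a = 53² - 10² = 2809 - 100 = 2709
b = 2 × 53 × 10 = 1060
c = 53² + 10² = 2809 + 100 = 2909
Verification: 2709² + 1060² = 7338681 + 1123600 = 8462281 = 2909² ✓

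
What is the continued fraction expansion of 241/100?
[2; 2, 2, 3, 1, 1, 2]

Euclidean algorithm steps:
241 = 2 × 100 + 41
100 = 2 × 41 + 18
41 = 2 × 18 + 5
18 = 3 × 5 + 3
5 = 1 × 3 + 2
3 = 1 × 2 + 1
2 = 2 × 1 + 0
Continued fraction: [2; 2, 2, 3, 1, 1, 2]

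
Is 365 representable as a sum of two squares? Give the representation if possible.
2² + 19² (a=2, b=19)

Factorization: 365 = 5 × 73
By Fermat: n is sum of two squares iff every prime p ≡ 3 (mod 4) appears to even power.
All primes ≡ 3 (mod 4) appear to even power.
Search a = 0, 1, 2, … for 365 - a² a perfect square: first hit at a = 2: 365 - 4 = 361 = 19².
365 = 2² + 19² = 4 + 361 ✓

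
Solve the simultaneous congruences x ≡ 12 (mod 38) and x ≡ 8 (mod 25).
658

Using Chinese Remainder Theorem:
M = 38 × 25 = 950
M1 = 25, M2 = 38
y1 = 25^(-1) mod 38 = 35
y2 = 38^(-1) mod 25 = 2
x = (12×25×35 + 8×38×2) mod 950 = 658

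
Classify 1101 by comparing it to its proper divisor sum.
deficient

Proper divisors of 1101: sum = 1 + 3 + 367 = 371
Since 371 < 1101, 1101 is deficient.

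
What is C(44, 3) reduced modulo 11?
0

Using Lucas' theorem:
Write n=44 and k=3 in base 11:
n in base 11: [4, 0]
k in base 11: [0, 3]
C(44,3) mod 11 = ∏ C(n_i, k_i) mod 11
Digit binomials (mod 11): C(4,0) = 1; C(0,3) = 0 (k_i > n_i)
Product: 1 × 0 = 0 ≡ 0 (mod 11)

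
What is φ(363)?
220

363 = 3 × 11^2
φ(n) = n × ∏(1 - 1/p) for each prime p dividing n
φ(363) = 363 × (1 - 1/3) × (1 - 1/11) = 220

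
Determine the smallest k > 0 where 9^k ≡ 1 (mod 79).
39

79 is prime, so ord(9) divides φ(79) = 78.
Divisors of 78: 1, 2, 3, 6, 13, 26, 39, 78.
Repeated squaring: 9^1 ≡ 9, 9^2 ≡ 2, 9^4 ≡ 4, 9^8 ≡ 16, 9^16 ≡ 19, 9^32 ≡ 45, 9^64 ≡ 50 (mod 79).
Test 9^d mod 79 for each divisor d in increasing order:
9^1 ≡ 9
9^2 ≡ 2
9^3 = 9^2·9^1 ≡ 18
9^6 = 9^4·9^2 ≡ 8
9^13 = 9^8·9^4·9^1 ≡ 23
9^26 = 9^16·9^8·9^2 ≡ 55
9^39 = 9^32·9^4·9^2·9^1 ≡ 1  ← first divisor giving 1
The order is 39.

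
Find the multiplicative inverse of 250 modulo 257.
110

gcd(250, 257) = 1, so the inverse exists.
Extended Euclidean algorithm on (257, 250):
257 = 1 × 250 + 7  ⟹  7 = (1)·257 + (-1)·250
250 = 35 × 7 + 5  ⟹  5 = (-35)·257 + (36)·250
7 = 1 × 5 + 2  ⟹  2 = (36)·257 + (-37)·250
5 = 2 × 2 + 1  ⟹  1 = (-107)·257 + (110)·250
So (110)·250 ≡ 1 (mod 257), i.e. 250^(-1) ≡ 110 (mod 257).
Check: 250 × 110 = 27500 ≡ 1 (mod 257)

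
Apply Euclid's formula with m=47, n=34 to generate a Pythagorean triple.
(1053, 3196, 3365)

Euclid's formula: a = m² - n², b = 2mn, c = m² + n²
m = 47, n = 34
a = 47² - 34² = 2209 - 1156 = 1053
b = 2 × 47 × 34 = 3196
c = 47² + 34² = 2209 + 1156 = 3365
Verification: 1053² + 3196² = 1108809 + 10214416 = 11323225 = 3365² ✓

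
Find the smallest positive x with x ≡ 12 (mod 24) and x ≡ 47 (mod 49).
684

Using Chinese Remainder Theorem:
M = 24 × 49 = 1176
M1 = 49, M2 = 24
y1 = 49^(-1) mod 24 = 1
y2 = 24^(-1) mod 49 = 47
x = (12×49×1 + 47×24×47) mod 1176 = 684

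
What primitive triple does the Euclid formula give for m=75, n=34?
(4469, 5100, 6781)

Euclid's formula: a = m² - n², b = 2mn, c = m² + n²
m = 75, n = 34
a = 75² - 34² = 5625 - 1156 = 4469
b = 2 × 75 × 34 = 5100
c = 75² + 34² = 5625 + 1156 = 6781
Verification: 4469² + 5100² = 19971961 + 26010000 = 45981961 = 6781² ✓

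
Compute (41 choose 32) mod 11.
0

Using Lucas' theorem:
Write n=41 and k=32 in base 11:
n in base 11: [3, 8]
k in base 11: [2, 10]
C(41,32) mod 11 = ∏ C(n_i, k_i) mod 11
Digit binomials (mod 11): C(3,2) = 3; C(8,10) = 0 (k_i > n_i)
Product: 3 × 0 = 0 ≡ 0 (mod 11)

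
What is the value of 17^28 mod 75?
16

Repeated squaring. Binary of 28 = 11100.
17^1 ≡ 17 (mod 75); 17^2 ≡ 64 (mod 75); 17^4 ≡ 46 (mod 75); 17^8 ≡ 16 (mod 75); 17^16 ≡ 31 (mod 75)
17^28 = 17^4 × 17^8 × 17^16 ≡ 16 (mod 75)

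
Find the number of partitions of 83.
23338469

p(n) counts ways to write n as a sum of positive integers (order ignored).
Euler's pentagonal recurrence: p(k) = p(k-1) + p(k-2) - p(k-5) - p(k-7) + p(k-12) + p(k-15) - ... (offsets j(3j∓1)/2, signs ++--, p(0)=1, p(<0)=0).
DP table for k = 0..82: p(0)=1, p(1)=1, p(2)=2, p(3)=3, p(4)=5, p(5)=7, p(6)=11, p(7)=15, p(8)=22, p(9)=30, p(10)=42, p(11)=56, p(12)=77, p(13)=101, p(14)=135, p(15)=176, p(16)=231, p(17)=297, p(18)=385, p(19)=490, p(20)=627, p(21)=792, p(22)=1002, p(23)=1255, p(24)=1575, p(25)=1958, p(26)=2436, p(27)=3010, p(28)=3718, p(29)=4565, p(30)=5604, p(31)=6842, p(32)=8349, p(33)=10143, p(34)=12310, p(35)=14883, p(36)=17977, p(37)=21637, p(38)=26015, p(39)=31185, p(40)=37338, p(41)=44583, p(42)=53174, p(43)=63261, p(44)=75175, p(45)=89134, p(46)=105558, p(47)=124754, p(48)=147273, p(49)=173525, p(50)=204226, p(51)=239943, p(52)=281589, p(53)=329931, p(54)=386155, p(55)=451276, p(56)=526823, p(57)=614154, p(58)=715220, p(59)=831820, p(60)=966467, p(61)=1121505, p(62)=1300156, p(63)=1505499, p(64)=1741630, p(65)=2012558, p(66)=2323520, p(67)=2679689, p(68)=3087735, p(69)=3554345, p(70)=4087968, p(71)=4697205, p(72)=5392783, p(73)=6185689, p(74)=7089500, p(75)=8118264, p(76)=9289091, p(77)=10619863, p(78)=12132164, p(79)=13848650, p(80)=15796476, p(81)=18004327, p(82)=20506255.
Final step: p(83) = p(82) + p(81) - p(78) - p(76) + p(71) + p(68) - p(61) - p(57) + p(48) + p(43) - p(32) - p(26) + p(13) + p(6)
= 20506255 + 18004327 - 12132164 - 9289091 + 4697205 + 3087735 - 1121505 - 614154 + 147273 + 63261 - 8349 - 2436 + 101 + 11
= 23338469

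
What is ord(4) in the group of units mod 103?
51

103 is prime, so ord(4) divides φ(103) = 102.
Divisors of 102: 1, 2, 3, 6, 17, 34, 51, 102.
Repeated squaring: 4^1 ≡ 4, 4^2 ≡ 16, 4^4 ≡ 50, 4^8 ≡ 28, 4^16 ≡ 63, 4^32 ≡ 55, 4^64 ≡ 38 (mod 103).
Test 4^d mod 103 for each divisor d in increasing order:
4^1 ≡ 4
4^2 ≡ 16
4^3 = 4^2·4^1 ≡ 64
4^6 = 4^4·4^2 ≡ 79
4^17 = 4^16·4^1 ≡ 46
4^34 = 4^32·4^2 ≡ 56
4^51 = 4^32·4^16·4^2·4^1 ≡ 1  ← first divisor giving 1
The order is 51.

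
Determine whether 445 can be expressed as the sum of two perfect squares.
2² + 21² (a=2, b=21)

Factorization: 445 = 5 × 89
By Fermat: n is sum of two squares iff every prime p ≡ 3 (mod 4) appears to even power.
All primes ≡ 3 (mod 4) appear to even power.
Search a = 0, 1, 2, … for 445 - a² a perfect square: first hit at a = 2: 445 - 4 = 441 = 21².
445 = 2² + 21² = 4 + 441 ✓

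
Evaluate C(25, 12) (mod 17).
0

Using Lucas' theorem:
Write n=25 and k=12 in base 17:
n in base 17: [1, 8]
k in base 17: [0, 12]
C(25,12) mod 17 = ∏ C(n_i, k_i) mod 17
Digit binomials (mod 17): C(1,0) = 1; C(8,12) = 0 (k_i > n_i)
Product: 1 × 0 = 0 ≡ 0 (mod 17)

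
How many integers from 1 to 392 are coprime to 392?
168

392 = 2^3 × 7^2
φ(n) = n × ∏(1 - 1/p) for each prime p dividing n
φ(392) = 392 × (1 - 1/2) × (1 - 1/7) = 168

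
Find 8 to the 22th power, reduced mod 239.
122

Repeated squaring. Binary of 22 = 10110.
8^1 ≡ 8 (mod 239); 8^2 ≡ 64 (mod 239); 8^4 ≡ 33 (mod 239); 8^8 ≡ 133 (mod 239); 8^16 ≡ 3 (mod 239)
8^22 = 8^2 × 8^4 × 8^16 ≡ 122 (mod 239)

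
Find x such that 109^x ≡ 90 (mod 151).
58

Baby-step giant-step with step n = ⌈√151⌉ = 13.
Baby steps 109^j mod 151 (j:value) for j=0..12: 0:1, 1:109, 2:103, 3:53, 4:39, 5:23, 6:91, 7:104, 8:11, 9:142, 10:76, 11:130, 12:127.
Giant-step multiplier: 109^(-13) ≡ 109^(150-13) = 109^137 ≡ 114 (mod 151).
Giant steps γ_i = 90·114^i mod 151: γ_0=90, γ_1=143, γ_2=145, γ_3=71, γ_4=91 (in table at j=6).
x = i·n + j = 4·13 + 6 = 58.
Check: 109^58 ≡ 90 (mod 151).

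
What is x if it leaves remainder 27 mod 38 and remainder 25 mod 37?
1357

Using Chinese Remainder Theorem:
M = 38 × 37 = 1406
M1 = 37, M2 = 38
y1 = 37^(-1) mod 38 = 37
y2 = 38^(-1) mod 37 = 1
x = (27×37×37 + 25×38×1) mod 1406 = 1357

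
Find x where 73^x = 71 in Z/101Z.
4

Baby-step giant-step with step n = ⌈√101⌉ = 11.
Baby steps 73^j mod 101 (j:value) for j=0..10: 0:1, 1:73, 2:77, 3:66, 4:71, 5:32, 6:13, 7:40, 8:92, 9:50, 10:14.
h = 71 is already in the table at j=4, so x = 4.
Check: 73^4 ≡ 71 (mod 101).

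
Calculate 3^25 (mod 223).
173

Repeated squaring. Binary of 25 = 11001.
3^1 ≡ 3 (mod 223); 3^2 ≡ 9 (mod 223); 3^4 ≡ 81 (mod 223); 3^8 ≡ 94 (mod 223); 3^16 ≡ 139 (mod 223)
3^25 = 3^1 × 3^8 × 3^16 ≡ 173 (mod 223)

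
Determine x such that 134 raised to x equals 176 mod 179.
35

Baby-step giant-step with step n = ⌈√179⌉ = 14.
Baby steps 134^j mod 179 (j:value) for j=0..13: 0:1, 1:134, 2:56, 3:165, 4:93, 5:111, 6:17, 7:130, 8:57, 9:120, 10:149, 11:97, 12:110, 13:62.
Giant-step multiplier: 134^(-14) ≡ 134^(178-14) = 134^164 ≡ 75 (mod 179).
Giant steps γ_i = 176·75^i mod 179: γ_0=176, γ_1=133, γ_2=130 (in table at j=7).
x = i·n + j = 2·14 + 7 = 35.
Check: 134^35 ≡ 176 (mod 179).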